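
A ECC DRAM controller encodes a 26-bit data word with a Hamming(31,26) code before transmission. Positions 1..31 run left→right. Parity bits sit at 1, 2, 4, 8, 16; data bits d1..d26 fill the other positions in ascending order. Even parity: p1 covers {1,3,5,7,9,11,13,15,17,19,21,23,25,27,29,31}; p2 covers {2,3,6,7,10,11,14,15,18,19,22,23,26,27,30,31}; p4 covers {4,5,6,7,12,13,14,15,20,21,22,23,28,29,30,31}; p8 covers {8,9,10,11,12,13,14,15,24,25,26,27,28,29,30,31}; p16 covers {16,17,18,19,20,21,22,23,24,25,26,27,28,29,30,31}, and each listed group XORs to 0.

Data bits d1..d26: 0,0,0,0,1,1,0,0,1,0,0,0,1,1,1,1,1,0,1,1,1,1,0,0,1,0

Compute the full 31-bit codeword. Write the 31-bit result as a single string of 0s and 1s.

Place data at non-parity positions: p1 p2 0 p4 0 0 0 p8 1 1 0 0 1 0 0 p16 0 1 1 1 1 1 0 1 1 1 1 0 0 1 0
p1 (pos 1,3,5,7,9,11,13,15,17,19,21,23,25,27,29,31): XOR of data positions = 0⊕0⊕0⊕1⊕0⊕1⊕0⊕0⊕1⊕1⊕0⊕1⊕1⊕0⊕0 = 0
p2 (pos 2,3,6,7,10,11,14,15,18,19,22,23,26,27,30,31): XOR of data positions = 0⊕0⊕0⊕1⊕0⊕0⊕0⊕1⊕1⊕1⊕0⊕1⊕1⊕1⊕0 = 1
p4 (pos 4,5,6,7,12,13,14,15,20,21,22,23,28,29,30,31): XOR of data positions = 0⊕0⊕0⊕0⊕1⊕0⊕0⊕1⊕1⊕1⊕0⊕0⊕0⊕1⊕0 = 1
p8 (pos 8,9,10,11,12,13,14,15,24,25,26,27,28,29,30,31): XOR of data positions = 1⊕1⊕0⊕0⊕1⊕0⊕0⊕1⊕1⊕1⊕1⊕0⊕0⊕1⊕0 = 0
p16 (pos 16,17,18,19,20,21,22,23,24,25,26,27,28,29,30,31): XOR of data positions = 0⊕1⊕1⊕1⊕1⊕1⊕0⊕1⊕1⊕1⊕1⊕0⊕0⊕1⊕0 = 0
Codeword: 0101000011001000011111011110010

0101000011001000011111011110010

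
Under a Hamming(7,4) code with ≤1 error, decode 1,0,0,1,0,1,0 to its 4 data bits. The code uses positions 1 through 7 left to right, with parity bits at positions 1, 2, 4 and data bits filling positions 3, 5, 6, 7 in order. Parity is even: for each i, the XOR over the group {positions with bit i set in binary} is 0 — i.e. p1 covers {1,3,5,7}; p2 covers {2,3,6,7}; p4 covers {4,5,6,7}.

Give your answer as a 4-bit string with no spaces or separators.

1010

s1 (pos 1,3,5,7): 1⊕0⊕0⊕0 = 1
s2 (pos 2,3,6,7): 0⊕0⊕1⊕0 = 1
s4 (pos 4,5,6,7): 1⊕0⊕1⊕0 = 0
Syndrome s4…s1 = 011 → error at position 3.
Flip position 3: 1001010 → 1011010
Read data bits from positions 3,5,6,7: 1010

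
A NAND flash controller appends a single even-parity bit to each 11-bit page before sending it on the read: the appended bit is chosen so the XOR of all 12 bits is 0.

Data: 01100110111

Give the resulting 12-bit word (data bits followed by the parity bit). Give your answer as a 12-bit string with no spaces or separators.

XOR of the 11 data bits: 0⊕1⊕1⊕0⊕0⊕1⊕1⊕0⊕1⊕1⊕1 = 1
Parity bit = 1 (so all 12 bits XOR to 0).

011001101111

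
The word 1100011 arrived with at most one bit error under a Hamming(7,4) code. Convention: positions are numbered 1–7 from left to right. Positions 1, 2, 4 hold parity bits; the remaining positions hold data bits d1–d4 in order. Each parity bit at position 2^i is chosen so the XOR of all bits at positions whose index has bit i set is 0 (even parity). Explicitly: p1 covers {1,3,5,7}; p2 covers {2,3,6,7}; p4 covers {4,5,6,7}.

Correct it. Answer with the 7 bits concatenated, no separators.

s1 (pos 1,3,5,7): 1⊕0⊕0⊕1 = 0
s2 (pos 2,3,6,7): 1⊕0⊕1⊕1 = 1
s4 (pos 4,5,6,7): 0⊕0⊕1⊕1 = 0
Syndrome s4…s1 = 010 → error at position 2.
Flip position 2: 1100011 → 1000011

1000011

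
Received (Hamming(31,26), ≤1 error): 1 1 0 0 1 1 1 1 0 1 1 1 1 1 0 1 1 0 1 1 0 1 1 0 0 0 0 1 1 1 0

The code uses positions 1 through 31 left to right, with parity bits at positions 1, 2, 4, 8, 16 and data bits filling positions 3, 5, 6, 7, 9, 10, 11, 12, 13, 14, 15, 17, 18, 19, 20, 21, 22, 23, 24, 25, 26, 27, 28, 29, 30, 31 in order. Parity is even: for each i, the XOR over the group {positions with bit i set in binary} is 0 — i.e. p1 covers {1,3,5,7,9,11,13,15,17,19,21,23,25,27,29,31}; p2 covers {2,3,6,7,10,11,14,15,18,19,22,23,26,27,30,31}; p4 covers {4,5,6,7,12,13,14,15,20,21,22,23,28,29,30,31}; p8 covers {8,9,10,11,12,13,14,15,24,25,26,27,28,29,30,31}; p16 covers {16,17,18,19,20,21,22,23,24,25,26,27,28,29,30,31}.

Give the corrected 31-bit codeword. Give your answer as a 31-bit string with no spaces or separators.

s1 (pos 1,3,5,7,9,11,13,15,17,19,21,23,25,27,29,31): 1⊕0⊕1⊕1⊕0⊕1⊕1⊕0⊕1⊕1⊕0⊕1⊕0⊕0⊕1⊕0 = 1
s2 (pos 2,3,6,7,10,11,14,15,18,19,22,23,26,27,30,31): 1⊕0⊕1⊕1⊕1⊕1⊕1⊕0⊕0⊕1⊕1⊕1⊕0⊕0⊕1⊕0 = 0
s4 (pos 4,5,6,7,12,13,14,15,20,21,22,23,28,29,30,31): 0⊕1⊕1⊕1⊕1⊕1⊕1⊕0⊕1⊕0⊕1⊕1⊕1⊕1⊕1⊕0 = 0
s8 (pos 8,9,10,11,12,13,14,15,24,25,26,27,28,29,30,31): 1⊕0⊕1⊕1⊕1⊕1⊕1⊕0⊕0⊕0⊕0⊕0⊕1⊕1⊕1⊕0 = 1
s16 (pos 16,17,18,19,20,21,22,23,24,25,26,27,28,29,30,31): 1⊕1⊕0⊕1⊕1⊕0⊕1⊕1⊕0⊕0⊕0⊕0⊕1⊕1⊕1⊕0 = 1
Syndrome s16…s1 = 11001 → error at position 25.
Flip position 25: 1100111101111101101101100001110 → 1100111101111101101101101001110

1100111101111101101101101001110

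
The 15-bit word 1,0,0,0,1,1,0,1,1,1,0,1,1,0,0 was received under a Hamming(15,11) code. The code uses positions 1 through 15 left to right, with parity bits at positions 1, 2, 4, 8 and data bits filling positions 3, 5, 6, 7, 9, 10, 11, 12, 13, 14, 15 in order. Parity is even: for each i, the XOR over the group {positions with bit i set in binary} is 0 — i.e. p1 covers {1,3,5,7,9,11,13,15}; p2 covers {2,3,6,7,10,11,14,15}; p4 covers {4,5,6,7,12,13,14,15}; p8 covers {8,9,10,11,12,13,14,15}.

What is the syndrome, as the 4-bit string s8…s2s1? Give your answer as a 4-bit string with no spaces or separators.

1000

s1 (pos 1,3,5,7,9,11,13,15): 1⊕0⊕1⊕0⊕1⊕0⊕1⊕0 = 0
s2 (pos 2,3,6,7,10,11,14,15): 0⊕0⊕1⊕0⊕1⊕0⊕0⊕0 = 0
s4 (pos 4,5,6,7,12,13,14,15): 0⊕1⊕1⊕0⊕1⊕1⊕0⊕0 = 0
s8 (pos 8,9,10,11,12,13,14,15): 1⊕1⊕1⊕0⊕1⊕1⊕0⊕0 = 1
Syndrome s8…s1 = 1000 → error at position 8.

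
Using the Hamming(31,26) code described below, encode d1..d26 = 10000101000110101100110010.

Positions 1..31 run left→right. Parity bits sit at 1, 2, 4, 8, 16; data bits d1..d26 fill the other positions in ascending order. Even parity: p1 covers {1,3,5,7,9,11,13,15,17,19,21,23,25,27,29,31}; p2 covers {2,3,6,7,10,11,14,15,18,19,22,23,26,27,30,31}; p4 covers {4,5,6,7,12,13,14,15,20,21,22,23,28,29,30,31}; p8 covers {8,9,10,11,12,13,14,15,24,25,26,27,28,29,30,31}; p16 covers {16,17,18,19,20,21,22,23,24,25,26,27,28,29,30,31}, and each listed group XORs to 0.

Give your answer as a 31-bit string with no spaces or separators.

Place data at non-parity positions: p1 p2 1 p4 0 0 0 p8 0 1 0 1 0 0 0 p16 1 1 0 1 0 1 1 0 0 1 1 0 0 1 0
p1 (pos 1,3,5,7,9,11,13,15,17,19,21,23,25,27,29,31): XOR of data positions = 1⊕0⊕0⊕0⊕0⊕0⊕0⊕1⊕0⊕0⊕1⊕0⊕1⊕0⊕0 = 0
p2 (pos 2,3,6,7,10,11,14,15,18,19,22,23,26,27,30,31): XOR of data positions = 1⊕0⊕0⊕1⊕0⊕0⊕0⊕1⊕0⊕1⊕1⊕1⊕1⊕1⊕0 = 0
p4 (pos 4,5,6,7,12,13,14,15,20,21,22,23,28,29,30,31): XOR of data positions = 0⊕0⊕0⊕1⊕0⊕0⊕0⊕1⊕0⊕1⊕1⊕0⊕0⊕1⊕0 = 1
p8 (pos 8,9,10,11,12,13,14,15,24,25,26,27,28,29,30,31): XOR of data positions = 0⊕1⊕0⊕1⊕0⊕0⊕0⊕0⊕0⊕1⊕1⊕0⊕0⊕1⊕0 = 1
p16 (pos 16,17,18,19,20,21,22,23,24,25,26,27,28,29,30,31): XOR of data positions = 1⊕1⊕0⊕1⊕0⊕1⊕1⊕0⊕0⊕1⊕1⊕0⊕0⊕1⊕0 = 0
Codeword: 0011000101010000110101100110010

0011000101010000110101100110010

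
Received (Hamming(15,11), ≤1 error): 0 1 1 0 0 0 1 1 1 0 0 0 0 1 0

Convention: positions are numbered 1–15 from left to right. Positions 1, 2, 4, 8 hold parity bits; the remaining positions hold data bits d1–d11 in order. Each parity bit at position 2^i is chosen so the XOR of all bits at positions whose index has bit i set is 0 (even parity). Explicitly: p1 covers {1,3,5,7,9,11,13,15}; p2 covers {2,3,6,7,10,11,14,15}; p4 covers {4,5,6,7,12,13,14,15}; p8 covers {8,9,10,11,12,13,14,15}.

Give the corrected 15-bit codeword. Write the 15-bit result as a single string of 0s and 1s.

011000110000010

s1 (pos 1,3,5,7,9,11,13,15): 0⊕1⊕0⊕1⊕1⊕0⊕0⊕0 = 1
s2 (pos 2,3,6,7,10,11,14,15): 1⊕1⊕0⊕1⊕0⊕0⊕1⊕0 = 0
s4 (pos 4,5,6,7,12,13,14,15): 0⊕0⊕0⊕1⊕0⊕0⊕1⊕0 = 0
s8 (pos 8,9,10,11,12,13,14,15): 1⊕1⊕0⊕0⊕0⊕0⊕1⊕0 = 1
Syndrome s8…s1 = 1001 → error at position 9.
Flip position 9: 011000111000010 → 011000110000010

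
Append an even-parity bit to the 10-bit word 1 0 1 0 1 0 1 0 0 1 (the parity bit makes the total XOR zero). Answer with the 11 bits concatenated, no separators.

XOR of the 10 data bits: 1⊕0⊕1⊕0⊕1⊕0⊕1⊕0⊕0⊕1 = 1
Parity bit = 1 (so all 11 bits XOR to 0).

10101010011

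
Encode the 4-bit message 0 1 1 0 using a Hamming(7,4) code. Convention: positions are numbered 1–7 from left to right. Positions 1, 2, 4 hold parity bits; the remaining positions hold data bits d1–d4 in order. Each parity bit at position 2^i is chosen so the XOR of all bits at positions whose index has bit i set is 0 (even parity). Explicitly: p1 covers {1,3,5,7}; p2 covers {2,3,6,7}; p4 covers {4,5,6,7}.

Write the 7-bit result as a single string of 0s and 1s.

1100110

Place data at non-parity positions: p1 p2 0 p4 1 1 0
p1 (pos 1,3,5,7): XOR of data positions = 0⊕1⊕0 = 1
p2 (pos 2,3,6,7): XOR of data positions = 0⊕1⊕0 = 1
p4 (pos 4,5,6,7): XOR of data positions = 1⊕1⊕0 = 0
Codeword: 1100110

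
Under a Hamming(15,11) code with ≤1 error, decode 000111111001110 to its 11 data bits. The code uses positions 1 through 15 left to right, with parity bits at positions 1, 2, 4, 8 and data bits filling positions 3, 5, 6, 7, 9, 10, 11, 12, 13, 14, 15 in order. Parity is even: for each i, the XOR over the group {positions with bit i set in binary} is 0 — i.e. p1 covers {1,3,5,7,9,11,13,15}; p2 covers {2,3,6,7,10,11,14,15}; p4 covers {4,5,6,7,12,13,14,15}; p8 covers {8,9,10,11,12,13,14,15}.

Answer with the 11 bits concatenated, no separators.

01111001100

s1 (pos 1,3,5,7,9,11,13,15): 0⊕0⊕1⊕1⊕1⊕0⊕1⊕0 = 0
s2 (pos 2,3,6,7,10,11,14,15): 0⊕0⊕1⊕1⊕0⊕0⊕1⊕0 = 1
s4 (pos 4,5,6,7,12,13,14,15): 1⊕1⊕1⊕1⊕1⊕1⊕1⊕0 = 1
s8 (pos 8,9,10,11,12,13,14,15): 1⊕1⊕0⊕0⊕1⊕1⊕1⊕0 = 1
Syndrome s8…s1 = 1110 → error at position 14.
Flip position 14: 000111111001110 → 000111111001100
Read data bits from positions 3,5,6,7,9,10,11,12,13,14,15: 01111001100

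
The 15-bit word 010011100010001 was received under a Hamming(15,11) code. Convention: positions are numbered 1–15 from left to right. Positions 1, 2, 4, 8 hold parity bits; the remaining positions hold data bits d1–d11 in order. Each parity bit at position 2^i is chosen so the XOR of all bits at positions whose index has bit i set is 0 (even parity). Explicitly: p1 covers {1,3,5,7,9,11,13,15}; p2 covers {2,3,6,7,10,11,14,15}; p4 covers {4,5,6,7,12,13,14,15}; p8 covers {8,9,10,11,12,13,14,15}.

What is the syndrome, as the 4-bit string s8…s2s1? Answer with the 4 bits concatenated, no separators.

s1 (pos 1,3,5,7,9,11,13,15): 0⊕0⊕1⊕1⊕0⊕1⊕0⊕1 = 0
s2 (pos 2,3,6,7,10,11,14,15): 1⊕0⊕1⊕1⊕0⊕1⊕0⊕1 = 1
s4 (pos 4,5,6,7,12,13,14,15): 0⊕1⊕1⊕1⊕0⊕0⊕0⊕1 = 0
s8 (pos 8,9,10,11,12,13,14,15): 0⊕0⊕0⊕1⊕0⊕0⊕0⊕1 = 0
Syndrome s8…s1 = 0010 → error at position 2.

0010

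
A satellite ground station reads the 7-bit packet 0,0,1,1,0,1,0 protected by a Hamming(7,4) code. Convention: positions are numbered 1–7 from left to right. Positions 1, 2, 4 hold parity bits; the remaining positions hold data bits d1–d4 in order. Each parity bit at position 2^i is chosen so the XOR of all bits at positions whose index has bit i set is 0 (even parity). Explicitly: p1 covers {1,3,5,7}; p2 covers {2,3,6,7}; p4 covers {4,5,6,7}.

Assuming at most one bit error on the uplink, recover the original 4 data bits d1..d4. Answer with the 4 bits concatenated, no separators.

1010

s1 (pos 1,3,5,7): 0⊕1⊕0⊕0 = 1
s2 (pos 2,3,6,7): 0⊕1⊕1⊕0 = 0
s4 (pos 4,5,6,7): 1⊕0⊕1⊕0 = 0
Syndrome s4…s1 = 001 → error at position 1.
Flip position 1: 0011010 → 1011010
Read data bits from positions 3,5,6,7: 1010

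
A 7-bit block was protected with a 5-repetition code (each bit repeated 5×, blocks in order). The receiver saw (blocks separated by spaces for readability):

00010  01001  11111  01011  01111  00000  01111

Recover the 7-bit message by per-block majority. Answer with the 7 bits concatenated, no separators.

0011101

Block 1 (00010): 1 one → 0
Block 2 (01001): 2 ones → 0
Block 3 (11111): 5 ones → 1
Block 4 (01011): 3 ones → 1
Block 5 (01111): 4 ones → 1
Block 6 (00000): 0 ones → 0
Block 7 (01111): 4 ones → 1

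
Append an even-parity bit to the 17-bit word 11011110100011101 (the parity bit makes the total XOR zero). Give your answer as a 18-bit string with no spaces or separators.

XOR of the 17 data bits: 1⊕1⊕0⊕1⊕1⊕1⊕1⊕0⊕1⊕0⊕0⊕0⊕1⊕1⊕1⊕0⊕1 = 1
Parity bit = 1 (so all 18 bits XOR to 0).

110111101000111011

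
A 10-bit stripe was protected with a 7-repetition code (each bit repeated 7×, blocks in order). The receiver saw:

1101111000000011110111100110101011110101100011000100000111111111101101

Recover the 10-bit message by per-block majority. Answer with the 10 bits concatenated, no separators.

Block 1 (1101111): 6 ones → 1
Block 2 (0000000): 0 ones → 0
Block 3 (1111011): 6 ones → 1
Block 4 (1100110): 4 ones → 1
Block 5 (1010111): 5 ones → 1
Block 6 (1010110): 4 ones → 1
Block 7 (0011000): 2 ones → 0
Block 8 (1000001): 2 ones → 0
Block 9 (1111111): 7 ones → 1
Block 10 (1101101): 5 ones → 1

1011110011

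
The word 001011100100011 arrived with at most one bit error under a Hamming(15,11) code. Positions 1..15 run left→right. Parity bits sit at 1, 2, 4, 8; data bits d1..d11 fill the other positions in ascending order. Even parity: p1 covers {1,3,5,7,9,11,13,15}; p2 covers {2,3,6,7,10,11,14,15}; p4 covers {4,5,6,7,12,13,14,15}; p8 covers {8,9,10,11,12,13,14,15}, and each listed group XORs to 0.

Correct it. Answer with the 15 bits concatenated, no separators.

001011100101011

s1 (pos 1,3,5,7,9,11,13,15): 0⊕1⊕1⊕1⊕0⊕0⊕0⊕1 = 0
s2 (pos 2,3,6,7,10,11,14,15): 0⊕1⊕1⊕1⊕1⊕0⊕1⊕1 = 0
s4 (pos 4,5,6,7,12,13,14,15): 0⊕1⊕1⊕1⊕0⊕0⊕1⊕1 = 1
s8 (pos 8,9,10,11,12,13,14,15): 0⊕0⊕1⊕0⊕0⊕0⊕1⊕1 = 1
Syndrome s8…s1 = 1100 → error at position 12.
Flip position 12: 001011100100011 → 001011100101011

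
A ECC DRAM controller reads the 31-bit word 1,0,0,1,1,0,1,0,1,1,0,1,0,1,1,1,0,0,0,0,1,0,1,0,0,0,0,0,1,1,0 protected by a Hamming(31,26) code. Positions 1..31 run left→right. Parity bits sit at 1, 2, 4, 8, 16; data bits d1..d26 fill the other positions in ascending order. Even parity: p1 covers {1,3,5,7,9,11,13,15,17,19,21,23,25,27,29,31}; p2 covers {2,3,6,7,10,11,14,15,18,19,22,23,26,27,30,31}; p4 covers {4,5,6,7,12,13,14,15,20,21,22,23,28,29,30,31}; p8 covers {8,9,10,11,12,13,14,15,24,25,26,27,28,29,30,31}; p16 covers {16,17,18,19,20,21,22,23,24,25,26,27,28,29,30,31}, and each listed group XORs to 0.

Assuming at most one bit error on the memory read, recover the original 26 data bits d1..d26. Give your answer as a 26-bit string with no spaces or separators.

01011101011000010110000110

s1 (pos 1,3,5,7,9,11,13,15,17,19,21,23,25,27,29,31): 1⊕0⊕1⊕1⊕1⊕0⊕0⊕1⊕0⊕0⊕1⊕1⊕0⊕0⊕1⊕0 = 0
s2 (pos 2,3,6,7,10,11,14,15,18,19,22,23,26,27,30,31): 0⊕0⊕0⊕1⊕1⊕0⊕1⊕1⊕0⊕0⊕0⊕1⊕0⊕0⊕1⊕0 = 0
s4 (pos 4,5,6,7,12,13,14,15,20,21,22,23,28,29,30,31): 1⊕1⊕0⊕1⊕1⊕0⊕1⊕1⊕0⊕1⊕0⊕1⊕0⊕1⊕1⊕0 = 0
s8 (pos 8,9,10,11,12,13,14,15,24,25,26,27,28,29,30,31): 0⊕1⊕1⊕0⊕1⊕0⊕1⊕1⊕0⊕0⊕0⊕0⊕0⊕1⊕1⊕0 = 1
s16 (pos 16,17,18,19,20,21,22,23,24,25,26,27,28,29,30,31): 1⊕0⊕0⊕0⊕0⊕1⊕0⊕1⊕0⊕0⊕0⊕0⊕0⊕1⊕1⊕0 = 1
Syndrome s16…s1 = 11000 → error at position 24.
Flip position 24: 1001101011010111000010100000110 → 1001101011010111000010110000110
Read data bits from positions 3,5,6,7,9,10,11,12,13,14,15,17,18,19,20,21,22,23,24,25,26,27,28,29,30,31: 01011101011000010110000110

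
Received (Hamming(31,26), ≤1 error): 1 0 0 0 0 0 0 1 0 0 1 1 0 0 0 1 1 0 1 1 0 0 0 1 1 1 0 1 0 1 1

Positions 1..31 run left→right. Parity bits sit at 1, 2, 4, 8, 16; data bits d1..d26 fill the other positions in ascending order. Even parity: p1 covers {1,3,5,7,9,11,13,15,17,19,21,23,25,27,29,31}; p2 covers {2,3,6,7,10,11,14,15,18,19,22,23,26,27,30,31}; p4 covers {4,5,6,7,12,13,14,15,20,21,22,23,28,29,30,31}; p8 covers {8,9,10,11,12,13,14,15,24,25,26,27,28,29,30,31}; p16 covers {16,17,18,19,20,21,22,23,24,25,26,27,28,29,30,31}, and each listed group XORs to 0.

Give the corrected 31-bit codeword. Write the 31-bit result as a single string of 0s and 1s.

1000000100110101101100011101011

s1 (pos 1,3,5,7,9,11,13,15,17,19,21,23,25,27,29,31): 1⊕0⊕0⊕0⊕0⊕1⊕0⊕0⊕1⊕1⊕0⊕0⊕1⊕0⊕0⊕1 = 0
s2 (pos 2,3,6,7,10,11,14,15,18,19,22,23,26,27,30,31): 0⊕0⊕0⊕0⊕0⊕1⊕0⊕0⊕0⊕1⊕0⊕0⊕1⊕0⊕1⊕1 = 1
s4 (pos 4,5,6,7,12,13,14,15,20,21,22,23,28,29,30,31): 0⊕0⊕0⊕0⊕1⊕0⊕0⊕0⊕1⊕0⊕0⊕0⊕1⊕0⊕1⊕1 = 1
s8 (pos 8,9,10,11,12,13,14,15,24,25,26,27,28,29,30,31): 1⊕0⊕0⊕1⊕1⊕0⊕0⊕0⊕1⊕1⊕1⊕0⊕1⊕0⊕1⊕1 = 1
s16 (pos 16,17,18,19,20,21,22,23,24,25,26,27,28,29,30,31): 1⊕1⊕0⊕1⊕1⊕0⊕0⊕0⊕1⊕1⊕1⊕0⊕1⊕0⊕1⊕1 = 0
Syndrome s16…s1 = 01110 → error at position 14.
Flip position 14: 1000000100110001101100011101011 → 1000000100110101101100011101011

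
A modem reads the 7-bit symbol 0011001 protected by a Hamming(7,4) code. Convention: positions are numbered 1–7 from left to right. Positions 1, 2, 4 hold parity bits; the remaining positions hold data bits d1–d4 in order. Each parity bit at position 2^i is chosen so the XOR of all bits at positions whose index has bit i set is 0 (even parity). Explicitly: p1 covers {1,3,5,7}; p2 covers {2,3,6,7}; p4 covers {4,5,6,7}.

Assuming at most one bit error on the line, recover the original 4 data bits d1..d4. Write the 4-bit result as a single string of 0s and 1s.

1001

s1 (pos 1,3,5,7): 0⊕1⊕0⊕1 = 0
s2 (pos 2,3,6,7): 0⊕1⊕0⊕1 = 0
s4 (pos 4,5,6,7): 1⊕0⊕0⊕1 = 0
Syndrome s4…s1 = 000 → no error.
Read data bits from positions 3,5,6,7: 1001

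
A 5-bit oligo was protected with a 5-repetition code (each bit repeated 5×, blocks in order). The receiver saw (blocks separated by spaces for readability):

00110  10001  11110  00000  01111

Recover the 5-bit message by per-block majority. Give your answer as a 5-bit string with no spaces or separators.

00101

Block 1 (00110): 2 ones → 0
Block 2 (10001): 2 ones → 0
Block 3 (11110): 4 ones → 1
Block 4 (00000): 0 ones → 0
Block 5 (01111): 4 ones → 1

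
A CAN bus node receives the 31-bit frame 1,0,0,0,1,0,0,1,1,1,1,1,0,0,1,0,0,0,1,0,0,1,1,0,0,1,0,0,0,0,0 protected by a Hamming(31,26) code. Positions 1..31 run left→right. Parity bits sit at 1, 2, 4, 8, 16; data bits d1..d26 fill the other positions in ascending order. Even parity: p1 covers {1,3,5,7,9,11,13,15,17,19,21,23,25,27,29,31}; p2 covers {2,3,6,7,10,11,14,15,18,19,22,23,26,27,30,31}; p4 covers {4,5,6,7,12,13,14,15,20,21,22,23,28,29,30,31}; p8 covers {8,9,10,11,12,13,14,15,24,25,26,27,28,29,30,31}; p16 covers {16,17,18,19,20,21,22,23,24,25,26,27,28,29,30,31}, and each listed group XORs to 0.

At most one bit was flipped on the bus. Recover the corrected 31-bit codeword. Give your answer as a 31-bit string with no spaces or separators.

1000100111110000001001100100000

s1 (pos 1,3,5,7,9,11,13,15,17,19,21,23,25,27,29,31): 1⊕0⊕1⊕0⊕1⊕1⊕0⊕1⊕0⊕1⊕0⊕1⊕0⊕0⊕0⊕0 = 1
s2 (pos 2,3,6,7,10,11,14,15,18,19,22,23,26,27,30,31): 0⊕0⊕0⊕0⊕1⊕1⊕0⊕1⊕0⊕1⊕1⊕1⊕1⊕0⊕0⊕0 = 1
s4 (pos 4,5,6,7,12,13,14,15,20,21,22,23,28,29,30,31): 0⊕1⊕0⊕0⊕1⊕0⊕0⊕1⊕0⊕0⊕1⊕1⊕0⊕0⊕0⊕0 = 1
s8 (pos 8,9,10,11,12,13,14,15,24,25,26,27,28,29,30,31): 1⊕1⊕1⊕1⊕1⊕0⊕0⊕1⊕0⊕0⊕1⊕0⊕0⊕0⊕0⊕0 = 1
s16 (pos 16,17,18,19,20,21,22,23,24,25,26,27,28,29,30,31): 0⊕0⊕0⊕1⊕0⊕0⊕1⊕1⊕0⊕0⊕1⊕0⊕0⊕0⊕0⊕0 = 0
Syndrome s16…s1 = 01111 → error at position 15.
Flip position 15: 1000100111110010001001100100000 → 1000100111110000001001100100000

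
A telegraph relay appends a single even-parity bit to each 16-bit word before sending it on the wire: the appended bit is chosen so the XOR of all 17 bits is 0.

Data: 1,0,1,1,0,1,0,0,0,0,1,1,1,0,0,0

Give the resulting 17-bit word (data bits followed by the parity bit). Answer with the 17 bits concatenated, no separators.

10110100001110001

XOR of the 16 data bits: 1⊕0⊕1⊕1⊕0⊕1⊕0⊕0⊕0⊕0⊕1⊕1⊕1⊕0⊕0⊕0 = 1
Parity bit = 1 (so all 17 bits XOR to 0).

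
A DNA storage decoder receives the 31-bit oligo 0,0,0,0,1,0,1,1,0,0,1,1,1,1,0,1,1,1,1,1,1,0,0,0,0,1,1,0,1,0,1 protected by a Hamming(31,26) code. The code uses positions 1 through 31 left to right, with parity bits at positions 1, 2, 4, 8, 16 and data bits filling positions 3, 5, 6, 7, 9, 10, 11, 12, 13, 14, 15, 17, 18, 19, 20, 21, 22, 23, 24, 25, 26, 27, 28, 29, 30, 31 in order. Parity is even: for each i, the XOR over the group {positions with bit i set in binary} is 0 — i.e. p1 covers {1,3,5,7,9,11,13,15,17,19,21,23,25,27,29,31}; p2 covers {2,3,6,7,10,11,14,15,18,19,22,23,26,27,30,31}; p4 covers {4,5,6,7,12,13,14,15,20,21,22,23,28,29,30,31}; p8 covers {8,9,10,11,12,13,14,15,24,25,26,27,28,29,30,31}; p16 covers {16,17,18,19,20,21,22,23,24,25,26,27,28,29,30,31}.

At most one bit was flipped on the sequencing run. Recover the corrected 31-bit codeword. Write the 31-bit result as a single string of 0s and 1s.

0000101100101101111110000110101

s1 (pos 1,3,5,7,9,11,13,15,17,19,21,23,25,27,29,31): 0⊕0⊕1⊕1⊕0⊕1⊕1⊕0⊕1⊕1⊕1⊕0⊕0⊕1⊕1⊕1 = 0
s2 (pos 2,3,6,7,10,11,14,15,18,19,22,23,26,27,30,31): 0⊕0⊕0⊕1⊕0⊕1⊕1⊕0⊕1⊕1⊕0⊕0⊕1⊕1⊕0⊕1 = 0
s4 (pos 4,5,6,7,12,13,14,15,20,21,22,23,28,29,30,31): 0⊕1⊕0⊕1⊕1⊕1⊕1⊕0⊕1⊕1⊕0⊕0⊕0⊕1⊕0⊕1 = 1
s8 (pos 8,9,10,11,12,13,14,15,24,25,26,27,28,29,30,31): 1⊕0⊕0⊕1⊕1⊕1⊕1⊕0⊕0⊕0⊕1⊕1⊕0⊕1⊕0⊕1 = 1
s16 (pos 16,17,18,19,20,21,22,23,24,25,26,27,28,29,30,31): 1⊕1⊕1⊕1⊕1⊕1⊕0⊕0⊕0⊕0⊕1⊕1⊕0⊕1⊕0⊕1 = 0
Syndrome s16…s1 = 01100 → error at position 12.
Flip position 12: 0000101100111101111110000110101 → 0000101100101101111110000110101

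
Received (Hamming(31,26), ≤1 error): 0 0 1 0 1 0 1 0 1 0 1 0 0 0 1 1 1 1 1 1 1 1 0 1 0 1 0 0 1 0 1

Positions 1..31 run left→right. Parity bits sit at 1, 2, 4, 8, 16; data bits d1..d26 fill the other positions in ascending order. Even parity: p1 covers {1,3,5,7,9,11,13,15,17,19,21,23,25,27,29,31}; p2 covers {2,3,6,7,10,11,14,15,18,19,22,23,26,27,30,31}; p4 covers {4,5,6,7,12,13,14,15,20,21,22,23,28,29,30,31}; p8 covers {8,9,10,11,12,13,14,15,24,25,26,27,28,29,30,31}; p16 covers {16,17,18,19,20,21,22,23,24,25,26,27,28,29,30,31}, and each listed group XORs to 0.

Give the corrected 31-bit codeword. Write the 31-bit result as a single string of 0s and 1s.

s1 (pos 1,3,5,7,9,11,13,15,17,19,21,23,25,27,29,31): 0⊕1⊕1⊕1⊕1⊕1⊕0⊕1⊕1⊕1⊕1⊕0⊕0⊕0⊕1⊕1 = 1
s2 (pos 2,3,6,7,10,11,14,15,18,19,22,23,26,27,30,31): 0⊕1⊕0⊕1⊕0⊕1⊕0⊕1⊕1⊕1⊕1⊕0⊕1⊕0⊕0⊕1 = 1
s4 (pos 4,5,6,7,12,13,14,15,20,21,22,23,28,29,30,31): 0⊕1⊕0⊕1⊕0⊕0⊕0⊕1⊕1⊕1⊕1⊕0⊕0⊕1⊕0⊕1 = 0
s8 (pos 8,9,10,11,12,13,14,15,24,25,26,27,28,29,30,31): 0⊕1⊕0⊕1⊕0⊕0⊕0⊕1⊕1⊕0⊕1⊕0⊕0⊕1⊕0⊕1 = 1
s16 (pos 16,17,18,19,20,21,22,23,24,25,26,27,28,29,30,31): 1⊕1⊕1⊕1⊕1⊕1⊕1⊕0⊕1⊕0⊕1⊕0⊕0⊕1⊕0⊕1 = 1
Syndrome s16…s1 = 11011 → error at position 27.
Flip position 27: 0010101010100011111111010100101 → 0010101010100011111111010110101

0010101010100011111111010110101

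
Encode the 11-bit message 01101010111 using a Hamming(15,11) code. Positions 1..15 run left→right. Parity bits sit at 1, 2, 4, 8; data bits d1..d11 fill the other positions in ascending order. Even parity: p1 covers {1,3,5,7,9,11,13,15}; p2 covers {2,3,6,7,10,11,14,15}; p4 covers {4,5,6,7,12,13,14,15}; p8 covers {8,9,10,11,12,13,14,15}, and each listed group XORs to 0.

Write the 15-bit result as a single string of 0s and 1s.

Place data at non-parity positions: p1 p2 0 p4 1 1 0 p8 1 0 1 0 1 1 1
p1 (pos 1,3,5,7,9,11,13,15): XOR of data positions = 0⊕1⊕0⊕1⊕1⊕1⊕1 = 1
p2 (pos 2,3,6,7,10,11,14,15): XOR of data positions = 0⊕1⊕0⊕0⊕1⊕1⊕1 = 0
p4 (pos 4,5,6,7,12,13,14,15): XOR of data positions = 1⊕1⊕0⊕0⊕1⊕1⊕1 = 1
p8 (pos 8,9,10,11,12,13,14,15): XOR of data positions = 1⊕0⊕1⊕0⊕1⊕1⊕1 = 1
Codeword: 100111011010111

100111011010111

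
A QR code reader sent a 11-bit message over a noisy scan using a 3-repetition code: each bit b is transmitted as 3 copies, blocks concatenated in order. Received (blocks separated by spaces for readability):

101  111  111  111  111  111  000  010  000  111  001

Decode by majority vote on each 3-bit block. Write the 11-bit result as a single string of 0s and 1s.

11111100010

Block 1 (101): 2 ones → 1
Block 2 (111): 3 ones → 1
Block 3 (111): 3 ones → 1
Block 4 (111): 3 ones → 1
Block 5 (111): 3 ones → 1
Block 6 (111): 3 ones → 1
Block 7 (000): 0 ones → 0
Block 8 (010): 1 one → 0
Block 9 (000): 0 ones → 0
Block 10 (111): 3 ones → 1
Block 11 (001): 1 one → 0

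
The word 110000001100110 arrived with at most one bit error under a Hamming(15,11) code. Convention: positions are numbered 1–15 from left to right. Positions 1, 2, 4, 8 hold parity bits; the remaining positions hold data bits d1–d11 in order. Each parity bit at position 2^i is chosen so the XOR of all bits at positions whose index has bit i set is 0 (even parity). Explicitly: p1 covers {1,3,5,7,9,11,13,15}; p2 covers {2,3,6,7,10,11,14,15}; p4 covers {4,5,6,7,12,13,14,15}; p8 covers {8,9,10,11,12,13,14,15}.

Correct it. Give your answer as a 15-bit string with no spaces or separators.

s1 (pos 1,3,5,7,9,11,13,15): 1⊕0⊕0⊕0⊕1⊕0⊕1⊕0 = 1
s2 (pos 2,3,6,7,10,11,14,15): 1⊕0⊕0⊕0⊕1⊕0⊕1⊕0 = 1
s4 (pos 4,5,6,7,12,13,14,15): 0⊕0⊕0⊕0⊕0⊕1⊕1⊕0 = 0
s8 (pos 8,9,10,11,12,13,14,15): 0⊕1⊕1⊕0⊕0⊕1⊕1⊕0 = 0
Syndrome s8…s1 = 0011 → error at position 3.
Flip position 3: 110000001100110 → 111000001100110

111000001100110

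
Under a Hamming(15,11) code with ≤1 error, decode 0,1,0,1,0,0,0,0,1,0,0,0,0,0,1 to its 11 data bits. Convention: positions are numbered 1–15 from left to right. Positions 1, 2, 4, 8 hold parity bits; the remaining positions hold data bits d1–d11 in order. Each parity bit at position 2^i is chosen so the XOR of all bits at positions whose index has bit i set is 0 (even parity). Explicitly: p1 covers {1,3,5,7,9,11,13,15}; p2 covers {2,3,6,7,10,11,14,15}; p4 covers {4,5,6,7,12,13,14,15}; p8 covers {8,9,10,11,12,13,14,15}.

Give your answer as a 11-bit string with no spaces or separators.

s1 (pos 1,3,5,7,9,11,13,15): 0⊕0⊕0⊕0⊕1⊕0⊕0⊕1 = 0
s2 (pos 2,3,6,7,10,11,14,15): 1⊕0⊕0⊕0⊕0⊕0⊕0⊕1 = 0
s4 (pos 4,5,6,7,12,13,14,15): 1⊕0⊕0⊕0⊕0⊕0⊕0⊕1 = 0
s8 (pos 8,9,10,11,12,13,14,15): 0⊕1⊕0⊕0⊕0⊕0⊕0⊕1 = 0
Syndrome s8…s1 = 0000 → no error.
Read data bits from positions 3,5,6,7,9,10,11,12,13,14,15: 00001000001

00001000001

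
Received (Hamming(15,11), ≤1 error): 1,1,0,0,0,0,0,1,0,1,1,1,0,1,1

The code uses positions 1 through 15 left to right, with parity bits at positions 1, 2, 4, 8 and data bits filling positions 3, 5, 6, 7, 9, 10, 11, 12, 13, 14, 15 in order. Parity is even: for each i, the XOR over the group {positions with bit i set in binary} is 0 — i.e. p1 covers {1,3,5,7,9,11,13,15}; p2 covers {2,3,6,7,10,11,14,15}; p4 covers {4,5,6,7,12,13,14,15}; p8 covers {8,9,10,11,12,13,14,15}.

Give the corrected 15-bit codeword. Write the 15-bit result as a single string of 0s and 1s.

110000110111011

s1 (pos 1,3,5,7,9,11,13,15): 1⊕0⊕0⊕0⊕0⊕1⊕0⊕1 = 1
s2 (pos 2,3,6,7,10,11,14,15): 1⊕0⊕0⊕0⊕1⊕1⊕1⊕1 = 1
s4 (pos 4,5,6,7,12,13,14,15): 0⊕0⊕0⊕0⊕1⊕0⊕1⊕1 = 1
s8 (pos 8,9,10,11,12,13,14,15): 1⊕0⊕1⊕1⊕1⊕0⊕1⊕1 = 0
Syndrome s8…s1 = 0111 → error at position 7.
Flip position 7: 110000010111011 → 110000110111011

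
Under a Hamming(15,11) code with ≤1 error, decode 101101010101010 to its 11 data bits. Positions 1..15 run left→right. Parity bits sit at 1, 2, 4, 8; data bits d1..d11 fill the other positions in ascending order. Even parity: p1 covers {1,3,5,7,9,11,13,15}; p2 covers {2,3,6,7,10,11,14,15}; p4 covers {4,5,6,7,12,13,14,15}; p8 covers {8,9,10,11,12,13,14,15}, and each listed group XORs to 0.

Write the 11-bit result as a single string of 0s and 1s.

s1 (pos 1,3,5,7,9,11,13,15): 1⊕1⊕0⊕0⊕0⊕0⊕0⊕0 = 0
s2 (pos 2,3,6,7,10,11,14,15): 0⊕1⊕1⊕0⊕1⊕0⊕1⊕0 = 0
s4 (pos 4,5,6,7,12,13,14,15): 1⊕0⊕1⊕0⊕1⊕0⊕1⊕0 = 0
s8 (pos 8,9,10,11,12,13,14,15): 1⊕0⊕1⊕0⊕1⊕0⊕1⊕0 = 0
Syndrome s8…s1 = 0000 → no error.
Read data bits from positions 3,5,6,7,9,10,11,12,13,14,15: 10100101010

10100101010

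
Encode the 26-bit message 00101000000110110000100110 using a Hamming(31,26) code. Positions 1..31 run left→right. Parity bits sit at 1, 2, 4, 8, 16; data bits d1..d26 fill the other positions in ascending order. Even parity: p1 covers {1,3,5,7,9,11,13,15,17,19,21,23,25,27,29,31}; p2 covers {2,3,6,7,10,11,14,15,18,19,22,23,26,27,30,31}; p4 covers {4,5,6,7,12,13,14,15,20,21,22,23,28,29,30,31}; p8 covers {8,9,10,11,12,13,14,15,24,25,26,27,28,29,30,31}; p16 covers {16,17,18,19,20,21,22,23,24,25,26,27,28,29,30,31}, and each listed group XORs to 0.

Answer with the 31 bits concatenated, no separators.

Place data at non-parity positions: p1 p2 0 p4 0 1 0 p8 1 0 0 0 0 0 0 p16 1 1 0 1 1 0 0 0 0 1 0 0 1 1 0
p1 (pos 1,3,5,7,9,11,13,15,17,19,21,23,25,27,29,31): XOR of data positions = 0⊕0⊕0⊕1⊕0⊕0⊕0⊕1⊕0⊕1⊕0⊕0⊕0⊕1⊕0 = 0
p2 (pos 2,3,6,7,10,11,14,15,18,19,22,23,26,27,30,31): XOR of data positions = 0⊕1⊕0⊕0⊕0⊕0⊕0⊕1⊕0⊕0⊕0⊕1⊕0⊕1⊕0 = 0
p4 (pos 4,5,6,7,12,13,14,15,20,21,22,23,28,29,30,31): XOR of data positions = 0⊕1⊕0⊕0⊕0⊕0⊕0⊕1⊕1⊕0⊕0⊕0⊕1⊕1⊕0 = 1
p8 (pos 8,9,10,11,12,13,14,15,24,25,26,27,28,29,30,31): XOR of data positions = 1⊕0⊕0⊕0⊕0⊕0⊕0⊕0⊕0⊕1⊕0⊕0⊕1⊕1⊕0 = 0
p16 (pos 16,17,18,19,20,21,22,23,24,25,26,27,28,29,30,31): XOR of data positions = 1⊕1⊕0⊕1⊕1⊕0⊕0⊕0⊕0⊕1⊕0⊕0⊕1⊕1⊕0 = 1
Codeword: 0001010010000001110110000100110

0001010010000001110110000100110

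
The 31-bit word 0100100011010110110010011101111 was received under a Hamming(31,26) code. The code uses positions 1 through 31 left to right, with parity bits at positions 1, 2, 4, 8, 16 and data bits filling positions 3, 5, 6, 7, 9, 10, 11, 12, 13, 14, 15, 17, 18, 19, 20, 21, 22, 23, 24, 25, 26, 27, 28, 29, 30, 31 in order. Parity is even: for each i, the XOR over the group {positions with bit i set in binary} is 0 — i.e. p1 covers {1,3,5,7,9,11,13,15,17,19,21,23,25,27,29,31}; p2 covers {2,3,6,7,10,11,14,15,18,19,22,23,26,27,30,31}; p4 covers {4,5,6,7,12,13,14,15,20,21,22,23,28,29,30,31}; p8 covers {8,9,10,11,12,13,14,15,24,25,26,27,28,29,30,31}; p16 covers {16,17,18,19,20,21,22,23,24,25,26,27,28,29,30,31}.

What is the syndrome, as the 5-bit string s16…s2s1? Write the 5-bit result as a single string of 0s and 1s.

s1 (pos 1,3,5,7,9,11,13,15,17,19,21,23,25,27,29,31): 0⊕0⊕1⊕0⊕1⊕0⊕0⊕1⊕1⊕0⊕1⊕0⊕1⊕0⊕1⊕1 = 0
s2 (pos 2,3,6,7,10,11,14,15,18,19,22,23,26,27,30,31): 1⊕0⊕0⊕0⊕1⊕0⊕1⊕1⊕1⊕0⊕0⊕0⊕1⊕0⊕1⊕1 = 0
s4 (pos 4,5,6,7,12,13,14,15,20,21,22,23,28,29,30,31): 0⊕1⊕0⊕0⊕1⊕0⊕1⊕1⊕0⊕1⊕0⊕0⊕1⊕1⊕1⊕1 = 1
s8 (pos 8,9,10,11,12,13,14,15,24,25,26,27,28,29,30,31): 0⊕1⊕1⊕0⊕1⊕0⊕1⊕1⊕1⊕1⊕1⊕0⊕1⊕1⊕1⊕1 = 0
s16 (pos 16,17,18,19,20,21,22,23,24,25,26,27,28,29,30,31): 0⊕1⊕1⊕0⊕0⊕1⊕0⊕0⊕1⊕1⊕1⊕0⊕1⊕1⊕1⊕1 = 0
Syndrome s16…s1 = 00100 → error at position 4.

00100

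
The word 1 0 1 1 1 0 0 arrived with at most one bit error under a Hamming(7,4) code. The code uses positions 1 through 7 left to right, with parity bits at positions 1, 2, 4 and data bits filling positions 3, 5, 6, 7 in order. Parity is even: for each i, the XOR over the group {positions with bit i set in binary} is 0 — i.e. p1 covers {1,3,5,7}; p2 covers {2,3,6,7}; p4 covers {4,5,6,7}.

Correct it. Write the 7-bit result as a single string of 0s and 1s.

s1 (pos 1,3,5,7): 1⊕1⊕1⊕0 = 1
s2 (pos 2,3,6,7): 0⊕1⊕0⊕0 = 1
s4 (pos 4,5,6,7): 1⊕1⊕0⊕0 = 0
Syndrome s4…s1 = 011 → error at position 3.
Flip position 3: 1011100 → 1001100

1001100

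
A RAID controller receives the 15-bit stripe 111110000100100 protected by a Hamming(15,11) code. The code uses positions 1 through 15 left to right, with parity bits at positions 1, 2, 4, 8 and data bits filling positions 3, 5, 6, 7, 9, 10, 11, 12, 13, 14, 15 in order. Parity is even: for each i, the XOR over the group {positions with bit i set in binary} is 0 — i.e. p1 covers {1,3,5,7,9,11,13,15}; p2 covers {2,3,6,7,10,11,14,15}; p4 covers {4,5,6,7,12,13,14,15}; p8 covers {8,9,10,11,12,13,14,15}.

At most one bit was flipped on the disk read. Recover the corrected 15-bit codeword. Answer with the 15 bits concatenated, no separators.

111111000100100

s1 (pos 1,3,5,7,9,11,13,15): 1⊕1⊕1⊕0⊕0⊕0⊕1⊕0 = 0
s2 (pos 2,3,6,7,10,11,14,15): 1⊕1⊕0⊕0⊕1⊕0⊕0⊕0 = 1
s4 (pos 4,5,6,7,12,13,14,15): 1⊕1⊕0⊕0⊕0⊕1⊕0⊕0 = 1
s8 (pos 8,9,10,11,12,13,14,15): 0⊕0⊕1⊕0⊕0⊕1⊕0⊕0 = 0
Syndrome s8…s1 = 0110 → error at position 6.
Flip position 6: 111110000100100 → 111111000100100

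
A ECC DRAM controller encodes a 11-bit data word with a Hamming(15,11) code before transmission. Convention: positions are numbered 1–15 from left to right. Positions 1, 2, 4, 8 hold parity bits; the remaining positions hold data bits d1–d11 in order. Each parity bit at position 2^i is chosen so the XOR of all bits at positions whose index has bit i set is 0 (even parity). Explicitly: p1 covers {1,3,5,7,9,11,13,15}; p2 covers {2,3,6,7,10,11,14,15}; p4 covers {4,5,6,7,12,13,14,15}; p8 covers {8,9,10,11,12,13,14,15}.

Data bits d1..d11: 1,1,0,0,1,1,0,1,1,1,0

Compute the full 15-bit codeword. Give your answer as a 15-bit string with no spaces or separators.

011010011101110

Place data at non-parity positions: p1 p2 1 p4 1 0 0 p8 1 1 0 1 1 1 0
p1 (pos 1,3,5,7,9,11,13,15): XOR of data positions = 1⊕1⊕0⊕1⊕0⊕1⊕0 = 0
p2 (pos 2,3,6,7,10,11,14,15): XOR of data positions = 1⊕0⊕0⊕1⊕0⊕1⊕0 = 1
p4 (pos 4,5,6,7,12,13,14,15): XOR of data positions = 1⊕0⊕0⊕1⊕1⊕1⊕0 = 0
p8 (pos 8,9,10,11,12,13,14,15): XOR of data positions = 1⊕1⊕0⊕1⊕1⊕1⊕0 = 1
Codeword: 011010011101110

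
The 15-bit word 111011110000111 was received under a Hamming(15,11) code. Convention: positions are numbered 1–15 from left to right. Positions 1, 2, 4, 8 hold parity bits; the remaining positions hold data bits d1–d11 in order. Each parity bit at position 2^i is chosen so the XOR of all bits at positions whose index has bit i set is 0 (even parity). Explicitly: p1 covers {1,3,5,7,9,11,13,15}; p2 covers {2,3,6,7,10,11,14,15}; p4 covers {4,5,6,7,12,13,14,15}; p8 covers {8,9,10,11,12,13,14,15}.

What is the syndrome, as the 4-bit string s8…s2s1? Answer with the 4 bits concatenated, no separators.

0000

s1 (pos 1,3,5,7,9,11,13,15): 1⊕1⊕1⊕1⊕0⊕0⊕1⊕1 = 0
s2 (pos 2,3,6,7,10,11,14,15): 1⊕1⊕1⊕1⊕0⊕0⊕1⊕1 = 0
s4 (pos 4,5,6,7,12,13,14,15): 0⊕1⊕1⊕1⊕0⊕1⊕1⊕1 = 0
s8 (pos 8,9,10,11,12,13,14,15): 1⊕0⊕0⊕0⊕0⊕1⊕1⊕1 = 0
Syndrome s8…s1 = 0000 → no error.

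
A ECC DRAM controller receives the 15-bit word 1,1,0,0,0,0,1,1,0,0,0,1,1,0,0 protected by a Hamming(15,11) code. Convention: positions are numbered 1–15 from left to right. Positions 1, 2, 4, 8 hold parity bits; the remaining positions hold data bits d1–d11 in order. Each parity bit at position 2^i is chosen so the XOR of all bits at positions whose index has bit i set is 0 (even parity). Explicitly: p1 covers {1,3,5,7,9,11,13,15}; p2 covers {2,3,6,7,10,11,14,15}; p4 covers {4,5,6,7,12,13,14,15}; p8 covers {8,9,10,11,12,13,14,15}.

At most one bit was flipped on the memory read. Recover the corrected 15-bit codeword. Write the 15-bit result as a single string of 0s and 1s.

s1 (pos 1,3,5,7,9,11,13,15): 1⊕0⊕0⊕1⊕0⊕0⊕1⊕0 = 1
s2 (pos 2,3,6,7,10,11,14,15): 1⊕0⊕0⊕1⊕0⊕0⊕0⊕0 = 0
s4 (pos 4,5,6,7,12,13,14,15): 0⊕0⊕0⊕1⊕1⊕1⊕0⊕0 = 1
s8 (pos 8,9,10,11,12,13,14,15): 1⊕0⊕0⊕0⊕1⊕1⊕0⊕0 = 1
Syndrome s8…s1 = 1101 → error at position 13.
Flip position 13: 110000110001100 → 110000110001000

110000110001000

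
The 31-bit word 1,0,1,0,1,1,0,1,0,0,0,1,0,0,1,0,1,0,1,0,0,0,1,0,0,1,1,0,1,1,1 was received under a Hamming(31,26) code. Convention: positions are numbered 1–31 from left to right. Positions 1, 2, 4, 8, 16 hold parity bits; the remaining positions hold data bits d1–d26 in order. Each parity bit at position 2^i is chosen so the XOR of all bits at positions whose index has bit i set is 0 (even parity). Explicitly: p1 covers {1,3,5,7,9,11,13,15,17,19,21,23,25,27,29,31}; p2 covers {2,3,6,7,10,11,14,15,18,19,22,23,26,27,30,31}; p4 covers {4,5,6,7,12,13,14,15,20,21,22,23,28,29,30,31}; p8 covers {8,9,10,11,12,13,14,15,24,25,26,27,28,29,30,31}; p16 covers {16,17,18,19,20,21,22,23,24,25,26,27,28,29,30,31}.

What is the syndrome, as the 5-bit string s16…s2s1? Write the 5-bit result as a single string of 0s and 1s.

s1 (pos 1,3,5,7,9,11,13,15,17,19,21,23,25,27,29,31): 1⊕1⊕1⊕0⊕0⊕0⊕0⊕1⊕1⊕1⊕0⊕1⊕0⊕1⊕1⊕1 = 0
s2 (pos 2,3,6,7,10,11,14,15,18,19,22,23,26,27,30,31): 0⊕1⊕1⊕0⊕0⊕0⊕0⊕1⊕0⊕1⊕0⊕1⊕1⊕1⊕1⊕1 = 1
s4 (pos 4,5,6,7,12,13,14,15,20,21,22,23,28,29,30,31): 0⊕1⊕1⊕0⊕1⊕0⊕0⊕1⊕0⊕0⊕0⊕1⊕0⊕1⊕1⊕1 = 0
s8 (pos 8,9,10,11,12,13,14,15,24,25,26,27,28,29,30,31): 1⊕0⊕0⊕0⊕1⊕0⊕0⊕1⊕0⊕0⊕1⊕1⊕0⊕1⊕1⊕1 = 0
s16 (pos 16,17,18,19,20,21,22,23,24,25,26,27,28,29,30,31): 0⊕1⊕0⊕1⊕0⊕0⊕0⊕1⊕0⊕0⊕1⊕1⊕0⊕1⊕1⊕1 = 0
Syndrome s16…s1 = 00010 → error at position 2.

00010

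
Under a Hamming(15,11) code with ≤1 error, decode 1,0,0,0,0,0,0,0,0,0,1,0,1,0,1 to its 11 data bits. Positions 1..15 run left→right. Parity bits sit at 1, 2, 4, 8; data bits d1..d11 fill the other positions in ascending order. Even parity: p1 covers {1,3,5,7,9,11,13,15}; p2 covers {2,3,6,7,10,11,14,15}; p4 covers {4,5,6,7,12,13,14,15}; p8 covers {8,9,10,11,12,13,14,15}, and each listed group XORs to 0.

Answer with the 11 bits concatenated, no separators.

00000010101

s1 (pos 1,3,5,7,9,11,13,15): 1⊕0⊕0⊕0⊕0⊕1⊕1⊕1 = 0
s2 (pos 2,3,6,7,10,11,14,15): 0⊕0⊕0⊕0⊕0⊕1⊕0⊕1 = 0
s4 (pos 4,5,6,7,12,13,14,15): 0⊕0⊕0⊕0⊕0⊕1⊕0⊕1 = 0
s8 (pos 8,9,10,11,12,13,14,15): 0⊕0⊕0⊕1⊕0⊕1⊕0⊕1 = 1
Syndrome s8…s1 = 1000 → error at position 8.
Flip position 8: 100000000010101 → 100000010010101
Read data bits from positions 3,5,6,7,9,10,11,12,13,14,15: 00000010101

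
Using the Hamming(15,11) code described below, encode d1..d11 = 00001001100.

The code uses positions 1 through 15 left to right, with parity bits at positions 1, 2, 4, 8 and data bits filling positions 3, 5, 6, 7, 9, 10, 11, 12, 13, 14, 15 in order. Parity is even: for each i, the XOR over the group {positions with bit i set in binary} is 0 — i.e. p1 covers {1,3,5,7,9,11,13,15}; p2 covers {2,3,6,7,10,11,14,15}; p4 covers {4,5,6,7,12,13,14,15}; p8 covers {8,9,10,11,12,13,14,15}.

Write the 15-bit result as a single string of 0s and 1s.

000000011001100

Place data at non-parity positions: p1 p2 0 p4 0 0 0 p8 1 0 0 1 1 0 0
p1 (pos 1,3,5,7,9,11,13,15): XOR of data positions = 0⊕0⊕0⊕1⊕0⊕1⊕0 = 0
p2 (pos 2,3,6,7,10,11,14,15): XOR of data positions = 0⊕0⊕0⊕0⊕0⊕0⊕0 = 0
p4 (pos 4,5,6,7,12,13,14,15): XOR of data positions = 0⊕0⊕0⊕1⊕1⊕0⊕0 = 0
p8 (pos 8,9,10,11,12,13,14,15): XOR of data positions = 1⊕0⊕0⊕1⊕1⊕0⊕0 = 1
Codeword: 000000011001100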